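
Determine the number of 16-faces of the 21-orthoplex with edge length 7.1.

Number of 16-faces = 2^(16+1) · C(21,16+1) = 131072 · 5985 = 784465920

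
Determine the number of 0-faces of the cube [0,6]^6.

An n-cube has C(n,k)·2^(n-k) k-faces. Here C(6,0)·2^6 = 1·64 = 64.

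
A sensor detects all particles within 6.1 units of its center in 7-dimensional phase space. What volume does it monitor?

V_7(6.1) = π^(7/2) · (6.1)^7 / Γ(7/2 + 1) ≈ 1.48487e+06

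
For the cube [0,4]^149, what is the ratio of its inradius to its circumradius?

r_in = 4/2 (half the side); r_out = 4√149/2 (half the diagonal). Ratio = 1/√149 ≈ 0.0819232.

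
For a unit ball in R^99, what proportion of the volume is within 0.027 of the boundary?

1 - (1-0.027)^99 ≈ 0.933446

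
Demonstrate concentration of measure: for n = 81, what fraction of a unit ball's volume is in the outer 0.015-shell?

1 - (1-0.015)^81 ≈ 0.706009 ≈ 70.60%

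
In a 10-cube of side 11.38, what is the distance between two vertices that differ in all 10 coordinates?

The space diagonal of an n-cube of side s is s√n. Here 11.38·√10 ≈ 35.9867.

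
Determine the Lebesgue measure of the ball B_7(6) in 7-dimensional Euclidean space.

V = 1492992·π^3/35 ≈ 1.32263e+06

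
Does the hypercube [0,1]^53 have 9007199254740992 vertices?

True. The 53-cube has 2^53 = 9007199254740992 vertices.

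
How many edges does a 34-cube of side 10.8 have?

An n-cube has n·2^(n-1) edges. With n = 34: 34·8589934592 = 292057776128.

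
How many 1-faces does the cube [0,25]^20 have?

Number of 1-faces = C(20,1)·2^(20-1) = 20·524288 = 10485760.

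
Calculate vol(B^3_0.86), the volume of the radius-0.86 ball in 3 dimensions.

V_3(0.86) = π^(3/2) · (0.86)^3 / Γ(3/2 + 1) ≈ 2.66431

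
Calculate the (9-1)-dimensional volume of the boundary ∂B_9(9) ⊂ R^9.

S = n·V_n(r)/r = 9·V_9(9)/9 (volume-to-surface relation), giving 459165024·π^4/35 ≈ 1.27791e+09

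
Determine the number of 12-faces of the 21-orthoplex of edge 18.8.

Number of 12-faces = 2^(12+1) · C(21,12+1) = 8192 · 203490 = 1666990080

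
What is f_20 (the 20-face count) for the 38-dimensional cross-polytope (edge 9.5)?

Each 20-face is the convex hull of 21 vertices, one chosen as ±e_i from each of 21 distinct axes: 2^21·C(38,21) = 60358432401653760.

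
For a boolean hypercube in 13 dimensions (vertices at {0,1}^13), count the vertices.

Each vertex is a binary string of length 13, so there are 2^13 = 8192.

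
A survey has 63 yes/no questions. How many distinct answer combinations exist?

The 63-cube has 2^63 = 9223372036854775808 vertices.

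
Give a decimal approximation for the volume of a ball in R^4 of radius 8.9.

The n-ball volume is π^(n/2)·r^n/Γ(n/2+1). With n=4, r=8.9: V ≈ 30962.1.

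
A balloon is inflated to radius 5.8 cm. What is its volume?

The n-ball volume is π^(n/2)·r^n/Γ(n/2+1). With n=3, r=5.8: V ≈ 817.283.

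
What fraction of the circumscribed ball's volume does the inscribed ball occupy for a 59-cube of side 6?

The radii are 6/2 and 6√59/2, so the volume ratio is (1/√59)^59 = 59^{-59/2} ≈ 5.75262e-53.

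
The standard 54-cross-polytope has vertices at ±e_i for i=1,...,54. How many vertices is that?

An n-cross-polytope has 2n vertices; here n = 54, giving 108.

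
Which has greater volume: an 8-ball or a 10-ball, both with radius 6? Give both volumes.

V_8(6) ≈ 6.81708e+06. V_10(6) ≈ 1.54199e+08. The 10-ball is larger.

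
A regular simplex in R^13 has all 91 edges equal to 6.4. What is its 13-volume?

Volume = 6.4^13 · √(14/2^13) / 13! ≈ 0.200645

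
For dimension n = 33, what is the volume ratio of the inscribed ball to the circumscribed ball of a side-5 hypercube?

V_in / V_out = (r_in/r_out)^33 = (1/√33)^33 = 33^(-33/2) ≈ 8.80076e-26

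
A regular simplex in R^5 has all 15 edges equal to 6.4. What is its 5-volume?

Volume = 6.4^5 · √(6/2^5) / 5! ≈ 38.7453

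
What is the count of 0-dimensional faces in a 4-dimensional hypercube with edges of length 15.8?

Choose 0 of 4 axes to span the face (C(4,0) = 1 way), then fix each of the remaining 4 coordinates at one of its two extreme values (2^4 = 16 ways): 1·16 = 16.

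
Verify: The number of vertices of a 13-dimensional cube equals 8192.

True. The 13-cube has 2^13 = 8192 vertices.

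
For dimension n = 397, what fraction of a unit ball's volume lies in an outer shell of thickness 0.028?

1 - (1-0.028)^397 ≈ 0.999987 ≈ 99.998731%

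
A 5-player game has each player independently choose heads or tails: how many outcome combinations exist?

Number of vertices = 2^5 = 32.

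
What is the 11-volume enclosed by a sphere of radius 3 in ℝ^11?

The n-ball volume is π^(n/2)·r^n/Γ(n/2+1). With n=11, r=3: V = 419904·π^5/385 ≈ 333763.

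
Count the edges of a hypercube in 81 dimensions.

The 81-cube has n·2^(n-1) = 81·2^80 = 81·1208925819614629174706176 = 97922991388784963151200256 edges.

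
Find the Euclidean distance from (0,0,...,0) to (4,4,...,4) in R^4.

The space diagonal of an n-cube of side s is s√n. Here 4·√4 = 8.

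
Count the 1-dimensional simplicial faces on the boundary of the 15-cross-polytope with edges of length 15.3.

Number of 1-faces = 2^(1+1) · C(15,1+1) = 4 · 105 = 420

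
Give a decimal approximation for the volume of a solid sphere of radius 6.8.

Volume = π^{3/2}·(6.8)^3/Γ(5/2) ≈ 1317.09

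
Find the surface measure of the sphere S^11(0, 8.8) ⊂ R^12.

S_12(8.8) = 2·π^(12/2)·(8.8)^11 / Γ(12/2) ≈ 3.92697e+11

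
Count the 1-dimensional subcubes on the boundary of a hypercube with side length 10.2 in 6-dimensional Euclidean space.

Number of 1-faces = C(6,1) · 2^(6-1) = 6 · 32 = 192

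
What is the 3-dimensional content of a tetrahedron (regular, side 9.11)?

Volume = (√2/12) · 9.11³ = 89.1023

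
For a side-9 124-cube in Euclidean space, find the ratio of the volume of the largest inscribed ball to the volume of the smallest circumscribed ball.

The radii are 9/2 and 9√124/2, so the volume ratio is (1/√124)^124 = 124^{-124/2} ≈ 1.61382e-130.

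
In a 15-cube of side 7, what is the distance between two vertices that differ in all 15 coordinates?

The space diagonal of an n-cube of side s is s√n. Here 7·√15 ≈ 27.1109.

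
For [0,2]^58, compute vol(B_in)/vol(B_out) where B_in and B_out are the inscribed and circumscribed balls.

V_in / V_out = (r_in/r_out)^58 = (1/√58)^58 = 58^(-58/2) ≈ 7.25418e-52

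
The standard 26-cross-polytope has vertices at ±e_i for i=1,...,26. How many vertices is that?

The 26-dimensional cross-polytope has 2n = 2·26 = 52 vertices.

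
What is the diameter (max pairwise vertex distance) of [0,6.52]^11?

d = √(6.52² + 6.52² + ... + 6.52²) [11 terms] = √(11·6.52²) = 6.52√11 ≈ 21.6244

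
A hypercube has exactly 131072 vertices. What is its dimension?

n = log_2(131072) = 17.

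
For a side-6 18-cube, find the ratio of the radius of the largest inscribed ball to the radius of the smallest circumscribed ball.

r_in / r_out = (6/2) / (6√18/2) = 1/√18 ≈ 0.235702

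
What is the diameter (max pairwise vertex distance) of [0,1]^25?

||(1,1,...,1)|| = √(25)·1 = 5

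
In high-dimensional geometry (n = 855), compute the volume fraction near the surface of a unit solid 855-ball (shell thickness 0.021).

1 - (1-0.021)^855 ≈ 0.9999999868 ≈ 99.999999%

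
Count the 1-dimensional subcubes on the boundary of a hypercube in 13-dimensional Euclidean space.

Choose 1 of 13 axes to span the face (C(13,1) = 13 ways), then fix each of the remaining 12 coordinates at one of its two extreme values (2^12 = 4096 ways): 13·4096 = 53248.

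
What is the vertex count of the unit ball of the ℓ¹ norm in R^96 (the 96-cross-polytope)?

The vertices are ±e_1, ..., ±e_96, so there are 2·96 = 192.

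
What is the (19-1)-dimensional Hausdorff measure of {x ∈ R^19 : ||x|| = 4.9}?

The surface area of an n-ball is 2π^(n/2) r^(n-1) / Γ(n/2). For n=19, r=4.9: 2.34893e+12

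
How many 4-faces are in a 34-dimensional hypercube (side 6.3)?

Number of 4-faces = C(34,4) · 2^(34-4) = 46376 · 1073741824 = 49795850829824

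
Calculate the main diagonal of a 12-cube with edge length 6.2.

Diagonal = √12 · 6.2 ≈ 21.4774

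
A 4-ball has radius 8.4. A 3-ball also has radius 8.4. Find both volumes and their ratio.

V_4(8.4) ≈ 24569. V_3(8.4) ≈ 2482.71. Ratio V_4/V_3 ≈ 9.896.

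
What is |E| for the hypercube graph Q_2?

Number of 1-faces = C(2,1)·2^(2-1) = 2·2 = 4.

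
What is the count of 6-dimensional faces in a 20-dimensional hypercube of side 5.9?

An n-cube has C(n,k)·2^(n-k) k-faces. Here C(20,6)·2^14 = 38760·16384 = 635043840.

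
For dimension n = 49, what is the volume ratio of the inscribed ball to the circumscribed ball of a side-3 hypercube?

V_in / V_out = (r_in/r_out)^49 = (1/√49)^49 = 49^(-49/2) ≈ 3.89221e-42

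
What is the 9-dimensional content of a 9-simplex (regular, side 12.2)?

For a regular n-simplex with edge a, V = (a^n / n!)·√((n+1)/2^n). With a=12.2, n=9: V ≈ 2305.9.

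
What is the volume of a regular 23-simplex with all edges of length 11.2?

Volume = 11.2^23 · √(24/2^23) / 23! ≈ 0.0886708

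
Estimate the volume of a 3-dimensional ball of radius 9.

Volume = π^{3/2}·(9)^3/Γ(5/2) = 972·π ≈ 3053.63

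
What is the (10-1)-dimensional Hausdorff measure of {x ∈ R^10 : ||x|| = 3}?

|∂B_10(3)| = 6561·π^5/4 ≈ 501949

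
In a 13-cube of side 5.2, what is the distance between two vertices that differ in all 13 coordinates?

Diagonal = √13 · 5.2 ≈ 18.7489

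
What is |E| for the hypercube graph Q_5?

The 5-cube has n·2^(n-1) = 5·2^4 = 5·16 = 80 edges.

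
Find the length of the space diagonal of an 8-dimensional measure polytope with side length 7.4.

||(7.4,7.4,...,7.4)|| = √(8)·7.4 ≈ 20.9304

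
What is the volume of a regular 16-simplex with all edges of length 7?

V = (7^16 / 16!) · √((16+1) / 2^16) ≈ 0.0255819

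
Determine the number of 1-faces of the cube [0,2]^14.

Choose 1 of 14 axes to span the face (C(14,1) = 14 ways), then fix each of the remaining 13 coordinates at one of its two extreme values (2^13 = 8192 ways): 14·8192 = 114688.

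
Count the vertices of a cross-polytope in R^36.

The 36-dimensional cross-polytope has 2n = 2·36 = 72 vertices.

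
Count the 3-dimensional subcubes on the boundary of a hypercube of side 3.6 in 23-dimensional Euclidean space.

f_3(23-cube) = (23 choose 3) · 2^20 = 1857028096.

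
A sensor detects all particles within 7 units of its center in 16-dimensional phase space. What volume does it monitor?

V_16(7) = π^(16/2) · (7)^16 / Γ(16/2 + 1) = 4747561509943·π^8/5760 ≈ 7.82073e+12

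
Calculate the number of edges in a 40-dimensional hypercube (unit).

Each of the 2^40 = 1099511627776 vertices has degree 40; total edges = 40·2^40/2 = 21990232555520.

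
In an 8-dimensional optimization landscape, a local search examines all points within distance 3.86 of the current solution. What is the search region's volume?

The n-ball volume is π^(n/2)·r^n/Γ(n/2+1). With n=8, r=3.86: V ≈ 200026.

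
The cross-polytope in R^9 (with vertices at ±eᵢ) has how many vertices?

Number of vertices = 2n = 18.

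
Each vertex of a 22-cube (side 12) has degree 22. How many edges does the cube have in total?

The 22-cube has n·2^(n-1) = 22·2^21 = 22·2097152 = 46137344 edges.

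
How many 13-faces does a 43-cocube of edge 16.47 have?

An n-cross-polytope has 2^(k+1)·C(n,k+1) k-faces. Here 2^14·C(43,14) = 16384·78378960360 = 1284160886538240.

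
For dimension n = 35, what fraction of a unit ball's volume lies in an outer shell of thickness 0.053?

1 - (1-0.053)^35 ≈ 0.851321 ≈ 85.13%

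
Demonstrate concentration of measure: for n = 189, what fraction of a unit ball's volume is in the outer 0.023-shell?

1 - (1-0.023)^189 ≈ 0.987695 ≈ 98.77%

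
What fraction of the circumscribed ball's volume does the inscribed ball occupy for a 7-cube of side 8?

V_in/V_out = n^(-n/2) = 7^(-7/2) ≈ 0.00110194.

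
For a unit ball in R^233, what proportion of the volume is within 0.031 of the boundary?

V(inner)/V(outer) = ((1-0.031)/1)^233 ≈ 0.0006508, so the shell fraction is 0.999349.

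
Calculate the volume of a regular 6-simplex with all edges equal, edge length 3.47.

For a regular n-simplex with edge a, V = (a^n / n!)·√((n+1)/2^n). With a=3.47, n=6: V ≈ 0.801869.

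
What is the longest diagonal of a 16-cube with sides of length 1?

Diagonal = √16 · 1 = 4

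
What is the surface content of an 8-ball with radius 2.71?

S_8(2.71) = 2·π^(8/2)·(2.71)^7 / Γ(8/2) ≈ 34854.9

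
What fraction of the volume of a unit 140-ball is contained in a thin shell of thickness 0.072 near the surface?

Shell fraction = 1 - (1-0.072)^140 ≈ 0.999971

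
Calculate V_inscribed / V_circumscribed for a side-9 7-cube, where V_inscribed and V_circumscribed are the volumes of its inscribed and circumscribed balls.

V_in/V_out = n^(-n/2) = 7^(-7/2) ≈ 0.00110194.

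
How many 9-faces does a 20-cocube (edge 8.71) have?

An n-cross-polytope has 2^(k+1)·C(n,k+1) k-faces. Here 2^10·C(20,10) = 1024·184756 = 189190144.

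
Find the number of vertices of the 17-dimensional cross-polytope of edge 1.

Number of vertices = 2n = 34.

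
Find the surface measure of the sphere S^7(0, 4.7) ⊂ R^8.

The surface area of an n-ball is 2π^(n/2) r^(n-1) / Γ(n/2). For n=8, r=4.7: 1.64499e+06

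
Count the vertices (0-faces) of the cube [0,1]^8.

The 8-cube has 2^8 = 256 vertices.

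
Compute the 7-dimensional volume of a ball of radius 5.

V = 250000·π^3/21 ≈ 369122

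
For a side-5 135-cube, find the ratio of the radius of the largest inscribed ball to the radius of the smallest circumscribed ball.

For an n-cube of any side s, the inradius is s/2 and the circumradius is s√n/2, so the ratio is 1/√135 ≈ 0.0860663.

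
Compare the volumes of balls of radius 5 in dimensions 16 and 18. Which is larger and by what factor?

V_16(5) ≈ 3.59086e+10, V_18(5) ≈ 3.13362e+11. The 18-ball is larger by a factor of 8.727.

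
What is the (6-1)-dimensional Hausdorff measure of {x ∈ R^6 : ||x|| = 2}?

The surface area of an n-ball is 2π^(n/2) r^(n-1) / Γ(n/2). For n=6, r=2: 32·π^3 ≈ 992.201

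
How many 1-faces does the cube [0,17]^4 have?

An n-cube has n·2^(n-1) edges. With n = 4: 4·8 = 32.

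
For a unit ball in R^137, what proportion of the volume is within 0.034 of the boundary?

1 - (1-0.034)^137 ≈ 0.991253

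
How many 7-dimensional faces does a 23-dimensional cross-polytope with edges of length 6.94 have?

Number of 7-faces = 2^(7+1) · C(23,7+1) = 256 · 490314 = 125520384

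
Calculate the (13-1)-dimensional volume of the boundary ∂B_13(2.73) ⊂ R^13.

S = n·V_n(r)/r = 13·V_13(2.73)/2.73 (volume-to-surface relation), giving 2.02879e+06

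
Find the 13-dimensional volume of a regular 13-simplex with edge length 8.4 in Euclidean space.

V = (8.4^13 / 13!) · √((13+1) / 2^13) ≈ 6.88208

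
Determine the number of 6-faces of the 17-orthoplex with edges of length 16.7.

Each 6-face is the convex hull of 7 vertices, one chosen as ±e_i from each of 7 distinct axes: 2^7·C(17,7) = 2489344.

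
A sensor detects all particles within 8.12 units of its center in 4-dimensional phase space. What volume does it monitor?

The n-ball volume is π^(n/2)·r^n/Γ(n/2+1). With n=4, r=8.12: V ≈ 21453.3.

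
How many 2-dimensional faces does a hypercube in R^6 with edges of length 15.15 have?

Number of 2-faces = C(6,2) · 2^(6-2) = 15 · 16 = 240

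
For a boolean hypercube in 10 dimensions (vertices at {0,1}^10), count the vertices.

Each vertex is a binary string of length 10, so there are 2^10 = 1024.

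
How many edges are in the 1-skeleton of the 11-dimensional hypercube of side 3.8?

An n-cube has n·2^(n-1) edges. With n = 11: 11·1024 = 11264.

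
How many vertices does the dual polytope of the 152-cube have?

The 152-dimensional cross-polytope has 2n = 2·152 = 304 vertices.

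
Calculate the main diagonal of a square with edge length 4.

d = √(4² + 4² + ... + 4²) [2 terms] = √(2·4²) = 4√2 ≈ 5.65685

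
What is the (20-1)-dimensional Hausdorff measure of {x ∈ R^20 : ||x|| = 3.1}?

|∂B_20(3.1)| ≈ 1.1185e+09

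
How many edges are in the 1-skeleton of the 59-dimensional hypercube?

Number of 1-faces = C(59,1)·2^(59-1) = 59·288230376151711744 = 17005592192950992896.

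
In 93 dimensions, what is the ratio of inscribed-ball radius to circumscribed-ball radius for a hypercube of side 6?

Ratio = (s/2)/(s√93/2) = 93^(-1/2) ≈ 0.103695.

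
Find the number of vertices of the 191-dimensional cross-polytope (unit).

The vertices are ±e_1, ..., ±e_191, so there are 2·191 = 382.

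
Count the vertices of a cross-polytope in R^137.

Number of vertices = 2n = 274.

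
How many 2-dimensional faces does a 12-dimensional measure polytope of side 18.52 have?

Choose 2 of 12 axes to span the face (C(12,2) = 66 ways), then fix each of the remaining 10 coordinates at one of its two extreme values (2^10 = 1024 ways): 66·1024 = 67584.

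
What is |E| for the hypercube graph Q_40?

Each of the 2^40 = 1099511627776 vertices has degree 40; total edges = 40·2^40/2 = 21990232555520.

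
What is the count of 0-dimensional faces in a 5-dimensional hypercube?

f_0(5-cube) = (5 choose 0) · 2^5 = 32.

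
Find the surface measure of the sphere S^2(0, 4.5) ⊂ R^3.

The surface area of an n-ball is 2π^(n/2) r^(n-1) / Γ(n/2). For n=3, r=4.5: 4πr² = 4π·(4.5)² ≈ 254.469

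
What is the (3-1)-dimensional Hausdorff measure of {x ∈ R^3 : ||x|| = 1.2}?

S = n·V_n(r)/r = 3·V_3(1.2)/1.2 (volume-to-surface relation), giving 4πr² = 4π·(1.2)² ≈ 18.0956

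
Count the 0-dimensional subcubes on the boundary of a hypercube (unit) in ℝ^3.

Number of 0-faces = C(3,0) · 2^(3-0) = 1 · 8 = 8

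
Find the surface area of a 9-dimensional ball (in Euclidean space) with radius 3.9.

S_9(3.9) = 2·π^(9/2)·(3.9)^8 / Γ(9/2) ≈ 1.58883e+06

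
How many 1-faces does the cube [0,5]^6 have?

Number of 1-faces = C(6,1)·2^(6-1) = 6·32 = 192.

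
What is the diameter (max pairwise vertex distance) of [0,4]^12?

Diagonal = √12 · 4 ≈ 13.8564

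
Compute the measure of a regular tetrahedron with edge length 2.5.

Volume = (√2/12) · 2.5³ = 1.84142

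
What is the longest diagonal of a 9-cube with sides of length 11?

The space diagonal of an n-cube of side s is s√n. Here 11·√9 = 33.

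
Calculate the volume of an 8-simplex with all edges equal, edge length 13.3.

V = (13.3^8 / 8!) · √((8+1) / 2^8) ≈ 4552.96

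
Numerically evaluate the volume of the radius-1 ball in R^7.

Volume = π^{7/2}·(1)^7/Γ(9/2) = 16·π^3/105 ≈ 4.72477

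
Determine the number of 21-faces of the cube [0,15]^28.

Choose 21 of 28 axes to span the face (C(28,21) = 1184040 ways), then fix each of the remaining 7 coordinates at one of its two extreme values (2^7 = 128 ways): 1184040·128 = 151557120.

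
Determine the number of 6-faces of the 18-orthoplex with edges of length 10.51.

f_6(18-orthoplex) = 2^7 · (18 choose 7) = 4073472.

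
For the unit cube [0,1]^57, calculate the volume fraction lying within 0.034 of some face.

Shell fraction = 1 - (1-0.068)^57 ≈ 0.98194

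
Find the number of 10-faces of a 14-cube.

Number of 10-faces = C(14,10) · 2^(14-10) = 1001 · 16 = 16016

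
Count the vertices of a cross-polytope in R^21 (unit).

The 21-dimensional cross-polytope has 2n = 2·21 = 42 vertices.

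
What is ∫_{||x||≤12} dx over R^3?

Volume = π^{3/2}·(12)^3/Γ(5/2) = 2304·π ≈ 7238.23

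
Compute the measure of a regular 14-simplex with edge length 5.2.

V = (5.2^14 / 14!) · √((14+1) / 2^14) ≈ 0.00366838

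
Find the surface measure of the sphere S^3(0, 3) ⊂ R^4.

S = n·V_n(r)/r = 4·V_4(3)/3 (volume-to-surface relation), giving 54·π^2 ≈ 532.959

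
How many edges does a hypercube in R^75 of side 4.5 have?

Each of the 2^75 = 37778931862957161709568 vertices has degree 75; total edges = 75·2^75/2 = 1416709944860893564108800.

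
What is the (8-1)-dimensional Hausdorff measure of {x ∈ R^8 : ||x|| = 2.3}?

The surface area of an n-ball is 2π^(n/2) r^(n-1) / Γ(n/2). For n=8, r=2.3: 11055.4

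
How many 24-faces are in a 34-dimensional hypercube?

Choose 24 of 34 axes to span the face (C(34,24) = 131128140 ways), then fix each of the remaining 10 coordinates at one of its two extreme values (2^10 = 1024 ways): 131128140·1024 = 134275215360.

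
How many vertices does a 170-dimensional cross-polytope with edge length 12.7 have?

The vertices are ±e_1, ..., ±e_170, so there are 2·170 = 340.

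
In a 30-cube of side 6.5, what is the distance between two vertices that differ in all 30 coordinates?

||(6.5,6.5,...,6.5)|| = √(30)·6.5 ≈ 35.602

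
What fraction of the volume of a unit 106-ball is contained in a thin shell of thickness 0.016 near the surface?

V(inner)/V(outer) = ((1-0.016)/1)^106 ≈ 0.1809, so the shell fraction is 0.819083.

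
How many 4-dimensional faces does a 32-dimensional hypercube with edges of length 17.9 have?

Number of 4-faces = C(32,4) · 2^(32-4) = 35960 · 268435456 = 9652938997760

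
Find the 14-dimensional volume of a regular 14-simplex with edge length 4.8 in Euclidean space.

For a regular n-simplex with edge a, V = (a^n / n!)·√((n+1)/2^n). With a=4.8, n=14: V ≈ 0.0011962.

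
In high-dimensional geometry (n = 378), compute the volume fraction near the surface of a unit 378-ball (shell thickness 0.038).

1 - (1-0.038)^378 ≈ 0.9999995633 ≈ 99.999956%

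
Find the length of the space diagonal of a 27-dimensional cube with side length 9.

||(9,9,...,9)|| = √(27)·9 ≈ 46.7654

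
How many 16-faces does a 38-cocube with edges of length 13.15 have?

An n-cross-polytope has 2^(k+1)·C(n,k+1) k-faces. Here 2^17·C(38,17) = 131072·28781143380 = 3772402025103360.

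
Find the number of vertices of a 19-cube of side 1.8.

Number of vertices = 2^19 = 524288.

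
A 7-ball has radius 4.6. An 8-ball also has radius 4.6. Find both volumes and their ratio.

V_7(4.6) ≈ 205914. V_8(4.6) ≈ 813675. Ratio V_7/V_8 ≈ 0.2531.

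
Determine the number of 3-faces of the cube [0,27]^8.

Number of 3-faces = C(8,3) · 2^(8-3) = 56 · 32 = 1792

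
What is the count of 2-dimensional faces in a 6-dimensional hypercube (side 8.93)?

f_2(6-cube) = (6 choose 2) · 2^4 = 240.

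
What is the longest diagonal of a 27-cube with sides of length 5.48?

||(5.48,5.48,...,5.48)|| = √(27)·5.48 ≈ 28.4749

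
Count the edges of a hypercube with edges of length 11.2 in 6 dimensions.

Number of 1-faces = C(6,1)·2^(6-1) = 6·32 = 192.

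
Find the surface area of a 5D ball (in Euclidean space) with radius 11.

S_5(11) = 2·π^(5/2)·(11)^4 / Γ(5/2) = 117128·π^2/3 ≈ 385336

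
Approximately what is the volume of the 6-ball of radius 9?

V = 177147·π^3/2 ≈ 2.74633e+06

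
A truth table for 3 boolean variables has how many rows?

Number of vertices = 2^3 = 8.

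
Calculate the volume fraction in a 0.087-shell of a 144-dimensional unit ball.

Shell fraction = 1 - (1-0.087)^144 ≈ 0.9999979686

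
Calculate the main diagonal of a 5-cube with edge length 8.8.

d = √(8.8² + 8.8² + ... + 8.8²) [5 terms] = √(5·8.8²) = 8.8√5 ≈ 19.6774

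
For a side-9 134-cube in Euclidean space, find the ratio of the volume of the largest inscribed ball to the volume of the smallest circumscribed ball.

Volume scales as r^n, and r_in/r_out = 1/√134, giving (1/√134)^134 ≈ 3.04774e-143.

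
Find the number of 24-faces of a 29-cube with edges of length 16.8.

Choose 24 of 29 axes to span the face (C(29,24) = 118755 ways), then fix each of the remaining 5 coordinates at one of its two extreme values (2^5 = 32 ways): 118755·32 = 3800160.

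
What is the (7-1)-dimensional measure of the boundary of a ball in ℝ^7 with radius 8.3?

S_7(8.3) = 2·π^(7/2)·(8.3)^6 / Γ(7/2) ≈ 1.0813e+07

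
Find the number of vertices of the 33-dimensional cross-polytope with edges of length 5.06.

An n-cross-polytope has 2n vertices; here n = 33, giving 66.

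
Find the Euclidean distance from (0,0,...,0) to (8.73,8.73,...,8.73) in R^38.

||(8.73,8.73,...,8.73)|| = √(38)·8.73 ≈ 53.8153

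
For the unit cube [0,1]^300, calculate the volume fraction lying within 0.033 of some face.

The inner cube has side 1-2·0.033 = 0.934 and volume (0.934)^300 ≈ 1.271e-09, so the shell holds 0.9999999987 of the volume.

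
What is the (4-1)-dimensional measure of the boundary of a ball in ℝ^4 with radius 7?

S = n·V_n(r)/r = 4·V_4(7)/7 (volume-to-surface relation), giving 686·π^2 ≈ 6770.55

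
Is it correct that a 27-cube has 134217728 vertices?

True. The 27-cube has 2^27 = 134217728 vertices.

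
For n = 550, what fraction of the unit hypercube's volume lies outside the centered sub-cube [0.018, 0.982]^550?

Shell fraction = 1 - (1-0.036)^550 ≈ 0.9999999983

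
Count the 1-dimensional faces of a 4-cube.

Each of the 2^4 = 16 vertices has degree 4; total edges = 4·2^4/2 = 32.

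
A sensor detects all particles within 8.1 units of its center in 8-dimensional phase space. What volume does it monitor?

Volume = π^{8/2}·(8.1)^8/Γ(5) ≈ 7.52088e+07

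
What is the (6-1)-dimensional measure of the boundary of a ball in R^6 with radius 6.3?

S = n·V_n(r)/r = 6·V_6(6.3)/6.3 (volume-to-surface relation), giving 307718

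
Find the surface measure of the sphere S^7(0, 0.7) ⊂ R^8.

S = n·V_n(r)/r = 8·V_8(0.7)/0.7 (volume-to-surface relation), giving 2.67402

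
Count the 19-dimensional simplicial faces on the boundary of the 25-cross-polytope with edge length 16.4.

f_19(25-orthoplex) = 2^20 · (25 choose 20) = 55710842880.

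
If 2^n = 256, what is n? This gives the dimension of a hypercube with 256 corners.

n = log_2(256) = 8.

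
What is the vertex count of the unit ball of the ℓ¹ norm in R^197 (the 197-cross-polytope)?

An n-cross-polytope has 2n vertices; here n = 197, giving 394.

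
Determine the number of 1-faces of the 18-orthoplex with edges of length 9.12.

f_1(18-orthoplex) = 2^2 · (18 choose 2) = 612.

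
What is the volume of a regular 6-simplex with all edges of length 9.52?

V = (9.52^6 / 6!) · √((6+1) / 2^6) ≈ 341.939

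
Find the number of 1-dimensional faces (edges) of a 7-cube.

Number of 1-faces = C(7,1)·2^(7-1) = 7·64 = 448.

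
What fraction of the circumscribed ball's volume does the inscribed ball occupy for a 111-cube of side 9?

V_in / V_out = (r_in/r_out)^111 = (1/√111)^111 = 111^(-111/2) ≈ 3.05193e-114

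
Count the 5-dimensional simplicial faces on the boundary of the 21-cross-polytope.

Number of 5-faces = 2^(5+1) · C(21,5+1) = 64 · 54264 = 3472896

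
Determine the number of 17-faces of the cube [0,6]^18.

Choose 17 of 18 axes to span the face (C(18,17) = 18 ways), then fix each of the remaining 1 coordinate at one of its two extreme values (2^1 = 2 ways): 18·2 = 36.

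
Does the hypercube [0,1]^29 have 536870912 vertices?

True. The 29-cube has 2^29 = 536870912 vertices.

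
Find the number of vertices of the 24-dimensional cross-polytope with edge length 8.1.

Number of vertices = 2n = 48.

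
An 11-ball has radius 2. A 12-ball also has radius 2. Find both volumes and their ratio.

V_11(2) ≈ 3858.64. V_12(2) ≈ 5469.24. Ratio V_11/V_12 ≈ 0.7055.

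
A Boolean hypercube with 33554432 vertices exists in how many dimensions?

2^n = 33554432 ⇒ n = log_2(33554432) = 25.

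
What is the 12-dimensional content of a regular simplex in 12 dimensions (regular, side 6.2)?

For a regular n-simplex with edge a, V = (a^n / n!)·√((n+1)/2^n). With a=6.2, n=12: V ≈ 0.37945.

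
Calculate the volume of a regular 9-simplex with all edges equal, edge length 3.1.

V = (3.1^9 / 9!) · √((9+1) / 2^9) ≈ 0.0101826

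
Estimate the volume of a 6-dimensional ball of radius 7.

V = 117649·π^3/6 ≈ 607976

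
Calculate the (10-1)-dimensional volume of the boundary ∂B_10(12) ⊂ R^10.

The surface area of an n-ball is 2π^(n/2) r^(n-1) / Γ(n/2). For n=10, r=12: 429981696·π^5 ≈ 1.31583e+11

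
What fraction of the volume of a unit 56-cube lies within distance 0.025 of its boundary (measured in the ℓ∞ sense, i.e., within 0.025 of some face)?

The inner cube has side 1-2·0.025 = 0.95 and volume (0.95)^56 ≈ 0.05656, so the shell holds 0.943438 of the volume.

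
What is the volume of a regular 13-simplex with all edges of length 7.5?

For a regular n-simplex with edge a, V = (a^n / n!)·√((n+1)/2^n). With a=7.5, n=13: V ≈ 1.57719.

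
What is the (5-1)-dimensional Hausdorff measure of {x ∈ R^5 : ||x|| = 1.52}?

|∂B_5(1.52)| ≈ 140.489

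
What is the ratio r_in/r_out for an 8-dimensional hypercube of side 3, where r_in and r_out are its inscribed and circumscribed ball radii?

Ratio = (s/2)/(s√8/2) = 8^(-1/2) ≈ 0.353553.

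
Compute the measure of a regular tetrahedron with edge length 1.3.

Volume = (√2/12) · 1.3³ = 0.258919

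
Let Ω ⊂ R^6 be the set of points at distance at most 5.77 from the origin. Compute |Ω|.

Volume = π^{6/2}·(5.77)^6/Γ(4) ≈ 190701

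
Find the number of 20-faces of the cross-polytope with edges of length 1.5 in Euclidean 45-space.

Number of 20-faces = 2^(20+1) · C(45,20+1) = 2097152 · 3773655750150 = 7913929703738572800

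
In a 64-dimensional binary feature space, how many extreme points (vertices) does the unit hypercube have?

Each vertex is a binary string of length 64, so there are 2^64 = 18446744073709551616.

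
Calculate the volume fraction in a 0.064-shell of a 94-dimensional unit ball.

V(inner)/V(outer) = ((1-0.064)/1)^94 ≈ 0.001995, so the shell fraction is 0.998005.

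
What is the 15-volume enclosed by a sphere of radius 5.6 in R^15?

Volume = π^{15/2}·(5.6)^15/Γ(17/2) ≈ 6.37163e+10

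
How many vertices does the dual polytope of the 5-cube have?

Number of vertices = 2n = 10.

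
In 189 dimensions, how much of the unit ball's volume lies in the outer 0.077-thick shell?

V(inner)/V(outer) = ((1-0.077)/1)^189 ≈ 2.649e-07, so the shell fraction is 0.9999997351.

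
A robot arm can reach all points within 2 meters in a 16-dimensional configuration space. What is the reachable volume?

Volume = π^{16/2}·(2)^16/Γ(9) = 512·π^8/315 ≈ 15422.6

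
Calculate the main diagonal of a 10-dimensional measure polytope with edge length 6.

||(6,6,...,6)|| = √(10)·6 ≈ 18.9737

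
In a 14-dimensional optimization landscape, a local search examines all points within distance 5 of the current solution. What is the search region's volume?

V_14(5) = π^(14/2) · (5)^14 / Γ(14/2 + 1) = 1220703125·π^7/1008 ≈ 3.65762e+09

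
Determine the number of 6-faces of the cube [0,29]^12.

Choose 6 of 12 axes to span the face (C(12,6) = 924 ways), then fix each of the remaining 6 coordinates at one of its two extreme values (2^6 = 64 ways): 924·64 = 59136.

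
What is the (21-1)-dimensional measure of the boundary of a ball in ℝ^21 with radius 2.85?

The surface area of an n-ball is 2π^(n/2) r^(n-1) / Γ(n/2). For n=21, r=2.85: 3.66154e+08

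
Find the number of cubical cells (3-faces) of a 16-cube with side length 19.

Number of 3-faces = C(16,3) · 2^(16-3) = 560 · 8192 = 4587520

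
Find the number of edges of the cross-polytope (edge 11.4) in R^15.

Number of 1-faces = 2^(1+1) · C(15,1+1) = 4 · 105 = 420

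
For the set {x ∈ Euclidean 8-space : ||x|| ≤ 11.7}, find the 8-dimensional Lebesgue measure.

Volume = π^{8/2}·(11.7)^8/Γ(5) ≈ 1.4252e+09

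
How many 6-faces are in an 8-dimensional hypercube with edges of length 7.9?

An n-cube has C(n,k)·2^(n-k) k-faces. Here C(8,6)·2^2 = 28·4 = 112.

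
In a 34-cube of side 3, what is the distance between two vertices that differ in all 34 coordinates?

Diagonal = √34 · 3 ≈ 17.4929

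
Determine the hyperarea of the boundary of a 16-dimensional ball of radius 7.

|∂B_16(7)| = 678223072849·π^8/360 ≈ 1.78759e+13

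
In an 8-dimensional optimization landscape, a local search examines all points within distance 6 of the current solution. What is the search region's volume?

The n-ball volume is π^(n/2)·r^n/Γ(n/2+1). With n=8, r=6: V = 69984·π^4 ≈ 6.81708e+06.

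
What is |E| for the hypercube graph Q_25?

An n-cube has n·2^(n-1) edges. With n = 25: 25·16777216 = 419430400.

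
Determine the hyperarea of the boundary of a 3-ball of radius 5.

S = n·V_n(r)/r = 3·V_3(5)/5 (volume-to-surface relation), giving 4πr² = 4π·(5)² ≈ 314.159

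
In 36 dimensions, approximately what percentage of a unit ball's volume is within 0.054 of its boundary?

1 - (1-0.054)^36 ≈ 0.864456 ≈ 86.45%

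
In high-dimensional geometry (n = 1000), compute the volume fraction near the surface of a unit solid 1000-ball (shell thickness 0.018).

1 - (1-0.018)^1000 ≈ 0.9999999871 ≈ 99.999999%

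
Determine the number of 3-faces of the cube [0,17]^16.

Choose 3 of 16 axes to span the face (C(16,3) = 560 ways), then fix each of the remaining 13 coordinates at one of its two extreme values (2^13 = 8192 ways): 560·8192 = 4587520.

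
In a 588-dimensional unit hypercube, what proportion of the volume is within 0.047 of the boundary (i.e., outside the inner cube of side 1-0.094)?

1 - (1 - 2·0.047)^588 = 1 - 0.906^588 ≈ 1 - 6.186e-26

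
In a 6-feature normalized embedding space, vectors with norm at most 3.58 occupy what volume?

V_6(3.58) = π^(6/2) · (3.58)^6 / Γ(6/2 + 1) ≈ 10879.2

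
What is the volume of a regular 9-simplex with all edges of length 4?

V_9 = √(10) · 4^9 / (9! · 2^(9/2)) ≈ 0.100958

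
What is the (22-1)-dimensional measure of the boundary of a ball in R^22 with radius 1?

S_22(1) = 2·π^(22/2)·(1)^21 / Γ(22/2) = π^11/1814400 ≈ 0.162149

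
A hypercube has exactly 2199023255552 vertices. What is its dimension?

The n-cube has 2^n vertices, and 2199023255552 = 2^41, so n = 41.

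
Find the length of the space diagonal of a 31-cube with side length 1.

||(1,1,...,1)|| = √(31)·1 ≈ 5.56776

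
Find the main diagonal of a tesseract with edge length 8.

||(8,8,...,8)|| = √(4)·8 = 16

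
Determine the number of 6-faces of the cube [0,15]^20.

f_6(20-cube) = (20 choose 6) · 2^14 = 635043840.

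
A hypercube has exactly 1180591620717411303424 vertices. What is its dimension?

Since 2^n = 1180591620717411303424, we have n = 70.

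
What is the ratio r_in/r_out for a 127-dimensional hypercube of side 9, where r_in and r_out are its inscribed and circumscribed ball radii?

For an n-cube of any side s, the inradius is s/2 and the circumradius is s√n/2, so the ratio is 1/√127 ≈ 0.0887357.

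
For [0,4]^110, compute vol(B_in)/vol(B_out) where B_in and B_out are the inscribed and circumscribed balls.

V_in/V_out = n^(-n/2) = 110^(-110/2) ≈ 5.28935e-113.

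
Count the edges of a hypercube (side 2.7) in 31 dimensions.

Number of 1-faces = C(31,1)·2^(31-1) = 31·1073741824 = 33285996544.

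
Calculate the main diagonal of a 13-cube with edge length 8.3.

||(8.3,8.3,...,8.3)|| = √(13)·8.3 ≈ 29.9261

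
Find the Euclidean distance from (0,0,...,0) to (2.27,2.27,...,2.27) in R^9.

d = √(2.27² + 2.27² + ... + 2.27²) [9 terms] = √(9·2.27²) = 2.27√9 = 6.81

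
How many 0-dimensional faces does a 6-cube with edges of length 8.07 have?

f_0(6-cube) = (6 choose 0) · 2^6 = 64.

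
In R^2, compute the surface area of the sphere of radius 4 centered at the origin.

The surface area of an n-ball is 2π^(n/2) r^(n-1) / Γ(n/2). For n=2, r=4: 2πr = 2π·4 ≈ 25.1327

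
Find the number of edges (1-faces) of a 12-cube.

Choose 1 of 12 axes to span the face (C(12,1) = 12 ways), then fix each of the remaining 11 coordinates at one of its two extreme values (2^11 = 2048 ways): 12·2048 = 24576.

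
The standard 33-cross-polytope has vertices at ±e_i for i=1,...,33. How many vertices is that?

The 33-dimensional cross-polytope has 2n = 2·33 = 66 vertices.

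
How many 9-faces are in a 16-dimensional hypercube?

An n-cube has C(n,k)·2^(n-k) k-faces. Here C(16,9)·2^7 = 11440·128 = 1464320.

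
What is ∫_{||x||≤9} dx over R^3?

The n-ball volume is π^(n/2)·r^n/Γ(n/2+1). With n=3, r=9: V = 972·π ≈ 3053.63.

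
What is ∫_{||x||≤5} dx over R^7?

The n-ball volume is π^(n/2)·r^n/Γ(n/2+1). With n=7, r=5: V = 250000·π^3/21 ≈ 369122.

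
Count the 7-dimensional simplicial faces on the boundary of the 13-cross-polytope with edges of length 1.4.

Each 7-face is the convex hull of 8 vertices, one chosen as ±e_i from each of 8 distinct axes: 2^8·C(13,8) = 329472.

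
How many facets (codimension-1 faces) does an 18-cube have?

Choose 17 of 18 axes to span the face (C(18,17) = 18 ways), then fix each of the remaining 1 coordinate at one of its two extreme values (2^1 = 2 ways): 18·2 = 36.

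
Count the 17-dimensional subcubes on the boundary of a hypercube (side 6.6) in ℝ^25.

f_17(25-cube) = (25 choose 17) · 2^8 = 276883200.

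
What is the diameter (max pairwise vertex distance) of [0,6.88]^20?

The space diagonal of an n-cube of side s is s√n. Here 6.88·√20 ≈ 30.7683.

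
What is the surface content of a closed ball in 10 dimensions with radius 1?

S_10(1) = 2·π^(10/2)·(1)^9 / Γ(10/2) = π^5/12 ≈ 25.5016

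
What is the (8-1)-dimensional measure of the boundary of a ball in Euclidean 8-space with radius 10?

|∂B_8(10)| = 10000000·π^4/3 ≈ 3.24697e+08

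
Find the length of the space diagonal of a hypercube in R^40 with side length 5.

||(5,5,...,5)|| = √(40)·5 ≈ 31.6228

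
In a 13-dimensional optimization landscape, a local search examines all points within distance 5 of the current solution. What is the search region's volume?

V = 31250000000·π^6/27027 ≈ 1.11161e+09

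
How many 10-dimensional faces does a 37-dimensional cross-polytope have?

An n-cross-polytope has 2^(k+1)·C(n,k+1) k-faces. Here 2^11·C(37,11) = 2048·854992152 = 1751023927296.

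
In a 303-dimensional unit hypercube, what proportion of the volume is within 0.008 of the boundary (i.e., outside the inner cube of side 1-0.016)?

1 - (1 - 2·0.008)^303 = 1 - 0.984^303 ≈ 0.992458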